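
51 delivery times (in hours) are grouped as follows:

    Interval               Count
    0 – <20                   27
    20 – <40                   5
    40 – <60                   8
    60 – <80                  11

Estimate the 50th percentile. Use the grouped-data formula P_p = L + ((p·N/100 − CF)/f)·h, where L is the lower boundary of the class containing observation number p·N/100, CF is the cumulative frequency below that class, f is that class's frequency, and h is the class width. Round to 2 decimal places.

N = 51; target position k = 50/100 · 51 = 25.5.
Cumulative frequencies: 27, 32, 40, 51.
Observation 25.5 falls in the class 0 – <20.
L = 0, CF = 0, f = 27, h = 20.
P50 = 0 + ((25.5 − 0)/27)·20 = 0 + 18.8889 = 18.8889.

18.89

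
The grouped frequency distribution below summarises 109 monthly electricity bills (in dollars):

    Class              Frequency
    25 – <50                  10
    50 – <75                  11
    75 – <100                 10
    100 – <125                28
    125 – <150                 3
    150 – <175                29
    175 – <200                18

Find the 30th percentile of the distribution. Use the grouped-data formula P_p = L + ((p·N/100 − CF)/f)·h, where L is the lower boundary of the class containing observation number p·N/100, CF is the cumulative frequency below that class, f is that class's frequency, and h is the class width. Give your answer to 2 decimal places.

101.52

N = 109; target position k = 30/100 · 109 = 32.7.
Cumulative frequencies: 10, 21, 31, 59, 62, 91, 109.
Observation 32.7 falls in the class 100 – <125.
L = 100, CF = 31, f = 28, h = 25.
P30 = 100 + ((32.7 − 31)/28)·25 = 100 + 1.51786 = 101.518.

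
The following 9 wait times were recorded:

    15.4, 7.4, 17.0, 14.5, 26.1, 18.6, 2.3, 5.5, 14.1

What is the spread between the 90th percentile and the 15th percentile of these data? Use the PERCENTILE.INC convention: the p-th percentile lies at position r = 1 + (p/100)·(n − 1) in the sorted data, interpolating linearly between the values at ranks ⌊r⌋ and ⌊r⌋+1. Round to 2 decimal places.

Sorted: 2.3, 5.5, 7.4, 14.1, 14.5, 15.4, 17.0, 18.6, 26.1.
n = 9.
P15: r = 2.2; ranks 2–3 are 5.5, 7.4; interpolating gives 5.88.
P90: r = 8.2; ranks 8–9 are 18.6, 26.1; interpolating gives 20.1.
Difference: 20.1 − 5.88 = 14.22.

14.22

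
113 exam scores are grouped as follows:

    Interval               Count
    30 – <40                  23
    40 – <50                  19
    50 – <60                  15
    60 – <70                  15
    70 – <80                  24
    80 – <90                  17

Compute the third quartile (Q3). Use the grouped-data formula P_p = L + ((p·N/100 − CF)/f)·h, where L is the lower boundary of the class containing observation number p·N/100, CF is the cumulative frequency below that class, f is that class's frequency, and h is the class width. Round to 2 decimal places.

75.31

N = 113; target position k = 75/100 · 113 = 84.75.
Cumulative frequencies: 23, 42, 57, 72, 96, 113.
Observation 84.75 falls in the class 70 – <80.
L = 70, CF = 72, f = 24, h = 10.
P75 = 70 + ((84.75 − 72)/24)·10 = 70 + 5.3125 = 75.3125.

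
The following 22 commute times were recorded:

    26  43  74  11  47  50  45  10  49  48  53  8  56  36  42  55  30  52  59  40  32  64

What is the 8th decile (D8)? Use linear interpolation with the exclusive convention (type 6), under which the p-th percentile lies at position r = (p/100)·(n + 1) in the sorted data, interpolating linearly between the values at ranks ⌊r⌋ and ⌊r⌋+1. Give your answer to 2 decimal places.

Sorted: 8, 10, 11, 26, 30, 32, 36, 40, 42, 43, 45, 47, 48, 49, 50, 52, 53, 55, 56, 59, 64, 74.
n = 22.
r = (80/100)·(22 + 1) = 18.4.
Rank 18 is 55 and rank 19 is 56.
Interpolate: 55 + 0.4·(56 − 55) = 55 + 0.4·1 = 55.4.

55.40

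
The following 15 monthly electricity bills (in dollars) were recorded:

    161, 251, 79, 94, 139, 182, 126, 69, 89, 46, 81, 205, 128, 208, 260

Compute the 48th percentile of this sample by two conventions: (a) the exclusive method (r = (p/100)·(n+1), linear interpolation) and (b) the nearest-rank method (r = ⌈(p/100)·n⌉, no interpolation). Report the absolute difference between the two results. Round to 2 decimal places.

0.64

Sorted: 46, 69, 79, 81, 89, 94, 126, 128, 139, 161, 182, 205, 208, 251, 260.
n = 15.
(a) r = 7.68; between ranks 7 (126) and 8 (128): 127.36.
(b) the nearest-rank method: rank 8 → 128.
|127.36 − 128| = 0.64.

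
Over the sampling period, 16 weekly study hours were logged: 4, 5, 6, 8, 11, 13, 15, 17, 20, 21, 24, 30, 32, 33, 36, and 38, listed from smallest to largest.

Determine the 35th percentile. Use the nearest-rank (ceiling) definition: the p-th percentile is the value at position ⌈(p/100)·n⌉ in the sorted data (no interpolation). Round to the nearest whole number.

n = 16.
Position = ⌈35/100 · 16⌉ = ⌈5.6⌉ = 6.
The value at rank 6 is 13.

13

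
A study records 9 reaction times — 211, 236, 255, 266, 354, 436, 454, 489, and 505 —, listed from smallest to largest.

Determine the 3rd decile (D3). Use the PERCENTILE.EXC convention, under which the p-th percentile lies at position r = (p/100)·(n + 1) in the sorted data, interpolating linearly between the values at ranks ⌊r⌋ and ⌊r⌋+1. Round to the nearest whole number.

n = 9.
r = (30/100)·(9 + 1) = 3.
r is an integer, so P30 is the value at rank 3: 255.

255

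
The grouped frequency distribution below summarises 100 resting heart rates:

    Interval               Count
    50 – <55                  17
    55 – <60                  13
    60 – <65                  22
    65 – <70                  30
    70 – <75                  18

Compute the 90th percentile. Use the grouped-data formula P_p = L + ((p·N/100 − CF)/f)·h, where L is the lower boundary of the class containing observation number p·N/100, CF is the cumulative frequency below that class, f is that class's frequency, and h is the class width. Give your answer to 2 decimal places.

N = 100; target position k = 90/100 · 100 = 90.
Cumulative frequencies: 17, 30, 52, 82, 100.
Observation 90 falls in the class 70 – <75.
L = 70, CF = 82, f = 18, h = 5.
P90 = 70 + ((90 − 82)/18)·5 = 70 + 2.22222 = 72.2222.

72.22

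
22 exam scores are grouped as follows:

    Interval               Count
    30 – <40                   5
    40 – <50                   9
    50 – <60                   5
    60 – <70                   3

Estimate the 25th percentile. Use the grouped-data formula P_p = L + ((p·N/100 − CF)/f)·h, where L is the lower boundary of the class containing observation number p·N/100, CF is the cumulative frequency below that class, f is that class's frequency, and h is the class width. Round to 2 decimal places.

40.56

N = 22; target position k = 25/100 · 22 = 5.5.
Cumulative frequencies: 5, 14, 19, 22.
Observation 5.5 falls in the class 40 – <50.
L = 40, CF = 5, f = 9, h = 10.
P25 = 40 + ((5.5 − 5)/9)·10 = 40 + 0.555556 = 40.5556.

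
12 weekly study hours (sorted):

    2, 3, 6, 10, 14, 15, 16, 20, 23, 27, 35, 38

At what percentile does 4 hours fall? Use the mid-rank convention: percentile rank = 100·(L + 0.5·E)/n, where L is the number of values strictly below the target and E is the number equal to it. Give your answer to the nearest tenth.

16.7

Count below 4: L = 2; count equal: E = 0; n = 12.
Percentile rank = 100·(2 + 0.5·0)/12 = 100·2/12 = 16.67.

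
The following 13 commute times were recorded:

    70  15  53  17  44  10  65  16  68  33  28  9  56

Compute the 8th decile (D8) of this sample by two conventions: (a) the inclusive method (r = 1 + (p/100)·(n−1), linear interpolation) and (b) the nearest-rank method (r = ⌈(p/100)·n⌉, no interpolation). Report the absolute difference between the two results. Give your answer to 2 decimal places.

3.60

Sorted: 9, 10, 15, 16, 17, 28, 33, 44, 53, 56, 65, 68, 70.
n = 13.
(a) r = 10.6; between ranks 10 (56) and 11 (65): 61.4.
(b) the nearest-rank method: rank 11 → 65.
|61.4 − 65| = 3.6.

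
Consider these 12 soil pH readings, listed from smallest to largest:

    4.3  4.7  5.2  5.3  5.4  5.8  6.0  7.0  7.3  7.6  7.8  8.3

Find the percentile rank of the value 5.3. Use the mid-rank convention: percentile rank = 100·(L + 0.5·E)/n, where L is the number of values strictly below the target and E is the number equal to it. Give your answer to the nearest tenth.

29.2

Count below 5.3: L = 3; count equal: E = 1; n = 12.
Percentile rank = 100·(3 + 0.5·1)/12 = 100·3.5/12 = 29.17.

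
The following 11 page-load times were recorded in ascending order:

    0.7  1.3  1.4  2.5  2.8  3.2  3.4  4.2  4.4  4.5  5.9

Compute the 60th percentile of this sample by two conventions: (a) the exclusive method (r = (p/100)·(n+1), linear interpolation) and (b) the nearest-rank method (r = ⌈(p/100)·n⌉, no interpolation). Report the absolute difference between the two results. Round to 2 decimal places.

0.16

n = 11.
(a) r = 7.2; between ranks 7 (3.4) and 8 (4.2): 3.56.
(b) the nearest-rank method: rank 7 → 3.4.
|3.56 − 3.4| = 0.16.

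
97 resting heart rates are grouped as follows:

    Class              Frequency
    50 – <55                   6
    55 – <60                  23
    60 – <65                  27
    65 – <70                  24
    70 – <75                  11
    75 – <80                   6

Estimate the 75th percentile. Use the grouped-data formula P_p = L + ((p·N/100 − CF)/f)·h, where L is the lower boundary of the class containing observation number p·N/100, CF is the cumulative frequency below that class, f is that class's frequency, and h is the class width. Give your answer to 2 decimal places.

N = 97; target position k = 75/100 · 97 = 72.75.
Cumulative frequencies: 6, 29, 56, 80, 91, 97.
Observation 72.75 falls in the class 65 – <70.
L = 65, CF = 56, f = 24, h = 5.
P75 = 65 + ((72.75 − 56)/24)·5 = 65 + 3.48958 = 68.4896.

68.49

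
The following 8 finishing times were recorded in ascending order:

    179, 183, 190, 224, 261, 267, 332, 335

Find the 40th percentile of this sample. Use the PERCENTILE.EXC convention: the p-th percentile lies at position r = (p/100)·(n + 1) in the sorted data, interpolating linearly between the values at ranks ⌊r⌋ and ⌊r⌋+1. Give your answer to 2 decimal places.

210.40

n = 8.
r = (40/100)·(8 + 1) = 3.6.
Rank 3 is 190 and rank 4 is 224.
Interpolate: 190 + 0.6·(224 − 190) = 190 + 0.6·34 = 210.4.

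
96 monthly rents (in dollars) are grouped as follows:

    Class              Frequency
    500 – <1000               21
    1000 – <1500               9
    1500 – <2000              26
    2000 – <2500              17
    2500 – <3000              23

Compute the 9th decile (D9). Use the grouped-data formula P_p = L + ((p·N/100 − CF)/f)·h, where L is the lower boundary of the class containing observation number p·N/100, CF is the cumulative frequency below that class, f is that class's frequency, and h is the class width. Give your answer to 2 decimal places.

2791.30

N = 96; target position k = 90/100 · 96 = 86.4.
Cumulative frequencies: 21, 30, 56, 73, 96.
Observation 86.4 falls in the class 2500 – <3000.
L = 2500, CF = 73, f = 23, h = 500.
P90 = 2500 + ((86.4 − 73)/23)·500 = 2500 + 291.304 = 2791.3.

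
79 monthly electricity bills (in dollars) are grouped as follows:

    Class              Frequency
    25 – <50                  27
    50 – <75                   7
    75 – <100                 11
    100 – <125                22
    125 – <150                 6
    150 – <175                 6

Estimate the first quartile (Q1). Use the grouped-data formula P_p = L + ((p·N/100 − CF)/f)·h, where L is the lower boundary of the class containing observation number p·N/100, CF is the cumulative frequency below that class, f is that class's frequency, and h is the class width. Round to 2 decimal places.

43.29

N = 79; target position k = 25/100 · 79 = 19.75.
Cumulative frequencies: 27, 34, 45, 67, 73, 79.
Observation 19.75 falls in the class 25 – <50.
L = 25, CF = 0, f = 27, h = 25.
P25 = 25 + ((19.75 − 0)/27)·25 = 25 + 18.287 = 43.287.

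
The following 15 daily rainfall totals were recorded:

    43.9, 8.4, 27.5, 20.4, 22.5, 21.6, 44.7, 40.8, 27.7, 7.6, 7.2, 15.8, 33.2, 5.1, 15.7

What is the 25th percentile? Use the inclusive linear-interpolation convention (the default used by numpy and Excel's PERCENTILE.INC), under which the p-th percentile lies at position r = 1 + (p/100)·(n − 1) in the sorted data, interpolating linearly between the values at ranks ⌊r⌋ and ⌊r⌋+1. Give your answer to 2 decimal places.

Sorted: 5.1, 7.2, 7.6, 8.4, 15.7, 15.8, 20.4, 21.6, 22.5, 27.5, 27.7, 33.2, 40.8, 43.9, 44.7.
n = 15.
r = 1 + (25/100)·(15 − 1) = 1 + 3.5 = 4.5.
Rank 4 is 8.4 and rank 5 is 15.7.
Interpolate: 8.4 + 0.5·(15.7 − 8.4) = 8.4 + 0.5·7.3 = 12.05.

12.05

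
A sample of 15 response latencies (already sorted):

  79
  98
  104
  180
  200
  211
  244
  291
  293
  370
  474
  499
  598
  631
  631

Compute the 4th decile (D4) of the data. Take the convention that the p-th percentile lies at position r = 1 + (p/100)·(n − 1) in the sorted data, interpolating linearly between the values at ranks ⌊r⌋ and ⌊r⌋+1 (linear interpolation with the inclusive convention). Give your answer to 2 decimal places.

230.80

n = 15.
r = 1 + (40/100)·(15 − 1) = 1 + 5.6 = 6.6.
Rank 6 is 211 and rank 7 is 244.
Interpolate: 211 + 0.6·(244 − 211) = 211 + 0.6·33 = 230.8.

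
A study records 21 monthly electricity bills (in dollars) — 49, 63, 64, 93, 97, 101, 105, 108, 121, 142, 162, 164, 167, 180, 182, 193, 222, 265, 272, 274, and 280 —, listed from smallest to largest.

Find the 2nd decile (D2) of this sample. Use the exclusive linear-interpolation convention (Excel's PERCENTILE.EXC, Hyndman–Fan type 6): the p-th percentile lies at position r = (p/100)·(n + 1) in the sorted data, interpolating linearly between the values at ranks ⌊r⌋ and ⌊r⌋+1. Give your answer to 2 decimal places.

n = 21.
r = (20/100)·(21 + 1) = 4.4.
Rank 4 is 93 and rank 5 is 97.
Interpolate: 93 + 0.4·(97 − 93) = 93 + 0.4·4 = 94.6.

94.60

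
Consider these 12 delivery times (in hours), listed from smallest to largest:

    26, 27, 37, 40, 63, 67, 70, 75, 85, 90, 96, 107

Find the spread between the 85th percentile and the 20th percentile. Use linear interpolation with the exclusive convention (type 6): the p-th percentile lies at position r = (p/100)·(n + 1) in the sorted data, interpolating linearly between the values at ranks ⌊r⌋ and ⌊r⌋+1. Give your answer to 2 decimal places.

n = 12.
P20: r = 2.6; ranks 2–3 are 27, 37; interpolating gives 33.
P85: r = 11.05; ranks 11–12 are 96, 107; interpolating gives 96.55.
Difference: 96.55 − 33 = 63.55.

63.55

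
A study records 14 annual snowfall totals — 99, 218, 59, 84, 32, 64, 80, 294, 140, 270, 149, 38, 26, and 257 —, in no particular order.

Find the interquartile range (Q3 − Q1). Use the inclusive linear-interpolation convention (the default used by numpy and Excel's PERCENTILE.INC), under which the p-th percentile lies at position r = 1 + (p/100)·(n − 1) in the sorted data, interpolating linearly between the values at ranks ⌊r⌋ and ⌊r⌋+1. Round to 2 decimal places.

140.50

Sorted: 26, 32, 38, 59, 64, 80, 84, 99, 140, 149, 218, 257, 270, 294.
n = 14.
P25: r = 4.25; ranks 4–5 are 59, 64; interpolating gives 60.25.
P75: r = 10.75; ranks 10–11 are 149, 218; interpolating gives 200.75.
Difference: 200.75 − 60.25 = 140.5.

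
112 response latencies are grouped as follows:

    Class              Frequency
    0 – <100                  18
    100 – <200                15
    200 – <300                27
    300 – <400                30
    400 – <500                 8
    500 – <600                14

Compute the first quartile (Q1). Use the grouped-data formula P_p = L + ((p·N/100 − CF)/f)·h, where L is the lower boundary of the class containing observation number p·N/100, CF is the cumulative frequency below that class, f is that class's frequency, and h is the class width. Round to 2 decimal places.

N = 112; target position k = 25/100 · 112 = 28.
Cumulative frequencies: 18, 33, 60, 90, 98, 112.
Observation 28 falls in the class 100 – <200.
L = 100, CF = 18, f = 15, h = 100.
P25 = 100 + ((28 − 18)/15)·100 = 100 + 66.6667 = 166.667.

166.67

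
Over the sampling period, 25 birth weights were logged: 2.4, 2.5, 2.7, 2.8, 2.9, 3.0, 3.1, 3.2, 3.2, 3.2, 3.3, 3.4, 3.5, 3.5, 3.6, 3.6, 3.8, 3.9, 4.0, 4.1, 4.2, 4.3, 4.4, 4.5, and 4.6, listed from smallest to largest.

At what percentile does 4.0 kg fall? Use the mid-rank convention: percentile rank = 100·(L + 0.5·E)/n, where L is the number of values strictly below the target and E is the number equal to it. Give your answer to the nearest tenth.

Count below 4.0: L = 18; count equal: E = 1; n = 25.
Percentile rank = 100·(18 + 0.5·1)/25 = 100·18.5/25 = 74.

74.0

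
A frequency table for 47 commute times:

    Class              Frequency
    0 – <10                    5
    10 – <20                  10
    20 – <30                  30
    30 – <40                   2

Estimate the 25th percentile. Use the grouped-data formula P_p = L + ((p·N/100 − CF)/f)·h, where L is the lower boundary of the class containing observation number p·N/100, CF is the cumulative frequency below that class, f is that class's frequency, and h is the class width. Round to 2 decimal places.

16.75

N = 47; target position k = 25/100 · 47 = 11.75.
Cumulative frequencies: 5, 15, 45, 47.
Observation 11.75 falls in the class 10 – <20.
L = 10, CF = 5, f = 10, h = 10.
P25 = 10 + ((11.75 − 5)/10)·10 = 10 + 6.75 = 16.75.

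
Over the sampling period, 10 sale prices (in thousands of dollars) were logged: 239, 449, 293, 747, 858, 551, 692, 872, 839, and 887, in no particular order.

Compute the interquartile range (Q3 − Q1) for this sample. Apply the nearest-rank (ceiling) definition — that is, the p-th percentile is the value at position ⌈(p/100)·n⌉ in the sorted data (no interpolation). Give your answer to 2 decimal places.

Sorted: 239, 293, 449, 551, 692, 747, 839, 858, 872, 887.
n = 10.
P25: rank ⌈25/100·10⌉ = 3 → 449.
P75: rank ⌈75/100·10⌉ = 8 → 858.
Difference: 858 − 449 = 409.

409.00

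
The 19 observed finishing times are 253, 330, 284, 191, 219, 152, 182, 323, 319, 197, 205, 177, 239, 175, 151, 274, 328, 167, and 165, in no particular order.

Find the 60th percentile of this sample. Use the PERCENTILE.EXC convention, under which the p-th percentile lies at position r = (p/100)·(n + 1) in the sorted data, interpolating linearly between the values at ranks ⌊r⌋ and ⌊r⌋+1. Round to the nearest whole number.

239

Sorted: 151, 152, 165, 167, 175, 177, 182, 191, 197, 205, 219, 239, 253, 274, 284, 319, 323, 328, 330.
n = 19.
r = (60/100)·(19 + 1) = 12.
r is an integer, so P60 is the value at rank 12: 239.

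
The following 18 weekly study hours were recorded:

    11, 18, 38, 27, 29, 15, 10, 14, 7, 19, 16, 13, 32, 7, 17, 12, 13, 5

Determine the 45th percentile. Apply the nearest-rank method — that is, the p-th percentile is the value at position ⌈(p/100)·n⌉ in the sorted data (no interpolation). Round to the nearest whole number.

14

Sorted: 5, 7, 7, 10, 11, 12, 13, 13, 14, 15, 16, 17, 18, 19, 27, 29, 32, 38.
n = 18.
Position = ⌈45/100 · 18⌉ = ⌈8.1⌉ = 9.
The value at rank 9 is 14.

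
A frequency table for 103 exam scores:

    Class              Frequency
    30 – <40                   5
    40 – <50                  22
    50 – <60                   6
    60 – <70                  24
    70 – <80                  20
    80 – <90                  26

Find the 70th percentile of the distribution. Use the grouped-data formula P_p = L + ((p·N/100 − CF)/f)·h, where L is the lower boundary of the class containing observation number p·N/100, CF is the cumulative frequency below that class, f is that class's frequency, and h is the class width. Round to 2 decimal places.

77.55

N = 103; target position k = 70/100 · 103 = 72.1.
Cumulative frequencies: 5, 27, 33, 57, 77, 103.
Observation 72.1 falls in the class 70 – <80.
L = 70, CF = 57, f = 20, h = 10.
P70 = 70 + ((72.1 − 57)/20)·10 = 70 + 7.55 = 77.55.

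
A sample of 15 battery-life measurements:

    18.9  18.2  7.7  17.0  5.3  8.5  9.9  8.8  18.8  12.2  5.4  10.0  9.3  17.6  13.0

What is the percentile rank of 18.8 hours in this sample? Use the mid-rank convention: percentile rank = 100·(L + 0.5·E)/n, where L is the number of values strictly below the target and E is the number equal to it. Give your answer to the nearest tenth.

90.0

Sorted: 5.3, 5.4, 7.7, 8.5, 8.8, 9.3, 9.9, 10.0, 12.2, 13.0, 17.0, 17.6, 18.2, 18.8, 18.9.
Count below 18.8: L = 13; count equal: E = 1; n = 15.
Percentile rank = 100·(13 + 0.5·1)/15 = 100·13.5/15 = 90.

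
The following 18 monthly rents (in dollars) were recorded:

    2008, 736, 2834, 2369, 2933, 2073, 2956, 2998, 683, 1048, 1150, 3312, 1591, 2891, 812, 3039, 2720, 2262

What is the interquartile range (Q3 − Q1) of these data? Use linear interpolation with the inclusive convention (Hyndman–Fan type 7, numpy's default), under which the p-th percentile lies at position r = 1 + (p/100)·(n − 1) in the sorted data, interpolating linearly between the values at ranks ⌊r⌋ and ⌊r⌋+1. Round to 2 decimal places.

1662.25

Sorted: 683, 736, 812, 1048, 1150, 1591, 2008, 2073, 2262, 2369, 2720, 2834, 2891, 2933, 2956, 2998, 3039, 3312.
n = 18.
P25: r = 5.25; ranks 5–6 are 1150, 1591; interpolating gives 1260.25.
P75: r = 13.75; ranks 13–14 are 2891, 2933; interpolating gives 2922.5.
Difference: 2922.5 − 1260.25 = 1662.25.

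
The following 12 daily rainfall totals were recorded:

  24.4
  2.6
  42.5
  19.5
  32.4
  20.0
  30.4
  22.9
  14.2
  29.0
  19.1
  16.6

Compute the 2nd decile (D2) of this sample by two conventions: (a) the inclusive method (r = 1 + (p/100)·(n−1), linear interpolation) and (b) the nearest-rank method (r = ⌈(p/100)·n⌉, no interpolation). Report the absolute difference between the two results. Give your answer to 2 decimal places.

0.50

Sorted: 2.6, 14.2, 16.6, 19.1, 19.5, 20.0, 22.9, 24.4, 29.0, 30.4, 32.4, 42.5.
n = 12.
(a) r = 3.2; between ranks 3 (16.6) and 4 (19.1): 17.1.
(b) the nearest-rank method: rank 3 → 16.6.
|17.1 − 16.6| = 0.5.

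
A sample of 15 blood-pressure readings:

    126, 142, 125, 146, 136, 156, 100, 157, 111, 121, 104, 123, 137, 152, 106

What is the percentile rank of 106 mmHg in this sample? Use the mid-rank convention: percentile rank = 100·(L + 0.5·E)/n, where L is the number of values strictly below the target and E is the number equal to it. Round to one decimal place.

Sorted: 100, 104, 106, 111, 121, 123, 125, 126, 136, 137, 142, 146, 152, 156, 157.
Count below 106: L = 2; count equal: E = 1; n = 15.
Percentile rank = 100·(2 + 0.5·1)/15 = 100·2.5/15 = 16.67.

16.7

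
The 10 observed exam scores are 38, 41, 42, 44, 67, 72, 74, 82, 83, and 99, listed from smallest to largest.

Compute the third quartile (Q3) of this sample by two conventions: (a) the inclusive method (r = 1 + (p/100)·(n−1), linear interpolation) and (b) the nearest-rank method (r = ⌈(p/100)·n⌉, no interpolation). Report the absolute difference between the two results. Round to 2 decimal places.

2.00

n = 10.
(a) r = 7.75; between ranks 7 (74) and 8 (82): 80.
(b) the nearest-rank method: rank 8 → 82.
|80 − 82| = 2.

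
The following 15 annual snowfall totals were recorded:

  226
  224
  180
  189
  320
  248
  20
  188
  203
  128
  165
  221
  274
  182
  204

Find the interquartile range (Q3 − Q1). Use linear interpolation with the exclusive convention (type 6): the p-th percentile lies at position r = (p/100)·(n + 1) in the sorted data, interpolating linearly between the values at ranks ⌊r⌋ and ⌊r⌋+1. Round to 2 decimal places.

46.00

Sorted: 20, 128, 165, 180, 182, 188, 189, 203, 204, 221, 224, 226, 248, 274, 320.
n = 15.
P25: r = 4 (integer) → 180.
P75: r = 12 (integer) → 226.
Difference: 226 − 180 = 46.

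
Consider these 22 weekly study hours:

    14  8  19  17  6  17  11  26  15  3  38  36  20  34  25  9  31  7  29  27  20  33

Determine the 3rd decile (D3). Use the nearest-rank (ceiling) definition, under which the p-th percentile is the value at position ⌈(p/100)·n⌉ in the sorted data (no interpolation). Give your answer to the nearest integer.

Sorted: 3, 6, 7, 8, 9, 11, 14, 15, 17, 17, 19, 20, 20, 25, 26, 27, 29, 31, 33, 34, 36, 38.
n = 22.
Position = ⌈30/100 · 22⌉ = ⌈6.6⌉ = 7.
The value at rank 7 is 14.

14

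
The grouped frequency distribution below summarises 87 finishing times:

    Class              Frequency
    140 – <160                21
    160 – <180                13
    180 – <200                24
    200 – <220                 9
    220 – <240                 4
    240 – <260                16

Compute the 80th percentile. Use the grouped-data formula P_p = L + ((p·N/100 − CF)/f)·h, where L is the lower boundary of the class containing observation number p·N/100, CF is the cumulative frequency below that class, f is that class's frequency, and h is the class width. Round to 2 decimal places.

N = 87; target position k = 80/100 · 87 = 69.6.
Cumulative frequencies: 21, 34, 58, 67, 71, 87.
Observation 69.6 falls in the class 220 – <240.
L = 220, CF = 67, f = 4, h = 20.
P80 = 220 + ((69.6 − 67)/4)·20 = 220 + 13 = 233.

233.00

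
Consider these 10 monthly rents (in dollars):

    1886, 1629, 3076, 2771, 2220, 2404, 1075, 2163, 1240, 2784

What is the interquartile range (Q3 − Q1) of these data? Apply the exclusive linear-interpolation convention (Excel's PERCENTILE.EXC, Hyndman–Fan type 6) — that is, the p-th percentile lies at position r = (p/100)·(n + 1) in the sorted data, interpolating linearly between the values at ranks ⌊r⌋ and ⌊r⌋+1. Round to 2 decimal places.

1242.50

Sorted: 1075, 1240, 1629, 1886, 2163, 2220, 2404, 2771, 2784, 3076.
n = 10.
P25: r = 2.75; ranks 2–3 are 1240, 1629; interpolating gives 1531.75.
P75: r = 8.25; ranks 8–9 are 2771, 2784; interpolating gives 2774.25.
Difference: 2774.25 − 1531.75 = 1242.5.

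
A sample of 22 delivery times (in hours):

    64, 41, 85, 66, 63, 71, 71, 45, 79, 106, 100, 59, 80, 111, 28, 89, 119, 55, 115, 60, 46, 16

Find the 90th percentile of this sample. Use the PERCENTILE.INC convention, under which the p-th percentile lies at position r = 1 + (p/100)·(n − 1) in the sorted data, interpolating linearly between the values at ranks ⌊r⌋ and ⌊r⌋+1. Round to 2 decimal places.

Sorted: 16, 28, 41, 45, 46, 55, 59, 60, 63, 64, 66, 71, 71, 79, 80, 85, 89, 100, 106, 111, 115, 119.
n = 22.
r = 1 + (90/100)·(22 − 1) = 1 + 18.9 = 19.9.
Rank 19 is 106 and rank 20 is 111.
Interpolate: 106 + 0.9·(111 − 106) = 106 + 0.9·5 = 110.5.

110.50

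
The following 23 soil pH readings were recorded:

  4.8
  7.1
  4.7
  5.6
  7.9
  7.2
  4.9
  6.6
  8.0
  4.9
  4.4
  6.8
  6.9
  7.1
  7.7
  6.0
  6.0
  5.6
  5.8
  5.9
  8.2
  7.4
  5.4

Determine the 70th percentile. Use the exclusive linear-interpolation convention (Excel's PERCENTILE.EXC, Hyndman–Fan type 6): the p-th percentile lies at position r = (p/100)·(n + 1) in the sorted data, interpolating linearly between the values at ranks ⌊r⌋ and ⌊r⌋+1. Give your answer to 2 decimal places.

7.10

Sorted: 4.4, 4.7, 4.8, 4.9, 4.9, 5.4, 5.6, 5.6, 5.8, 5.9, 6.0, 6.0, 6.6, 6.8, 6.9, 7.1, 7.1, 7.2, 7.4, 7.7, 7.9, 8.0, 8.2.
n = 23.
r = (70/100)·(23 + 1) = 16.8.
Rank 16 is 7.1 and rank 17 is 7.1.
Interpolate: 7.1 + 0.8·(7.1 − 7.1) = 7.1 + 0.8·0 = 7.1.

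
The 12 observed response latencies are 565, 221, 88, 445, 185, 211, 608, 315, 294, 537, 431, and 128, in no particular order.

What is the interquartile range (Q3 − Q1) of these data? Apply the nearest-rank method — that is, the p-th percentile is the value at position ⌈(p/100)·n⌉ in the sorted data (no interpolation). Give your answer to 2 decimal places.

260.00

Sorted: 88, 128, 185, 211, 221, 294, 315, 431, 445, 537, 565, 608.
n = 12.
P25: rank ⌈25/100·12⌉ = 3 → 185.
P75: rank ⌈75/100·12⌉ = 9 → 445.
Difference: 445 − 185 = 260.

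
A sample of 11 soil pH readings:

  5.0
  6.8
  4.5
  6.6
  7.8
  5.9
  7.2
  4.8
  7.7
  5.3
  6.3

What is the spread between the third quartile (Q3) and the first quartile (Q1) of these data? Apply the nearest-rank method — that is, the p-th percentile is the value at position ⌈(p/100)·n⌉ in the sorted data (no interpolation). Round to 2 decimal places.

2.20

Sorted: 4.5, 4.8, 5.0, 5.3, 5.9, 6.3, 6.6, 6.8, 7.2, 7.7, 7.8.
n = 11.
P25: rank ⌈25/100·11⌉ = 3 → 5.
P75: rank ⌈75/100·11⌉ = 9 → 7.2.
Difference: 7.2 − 5 = 2.2.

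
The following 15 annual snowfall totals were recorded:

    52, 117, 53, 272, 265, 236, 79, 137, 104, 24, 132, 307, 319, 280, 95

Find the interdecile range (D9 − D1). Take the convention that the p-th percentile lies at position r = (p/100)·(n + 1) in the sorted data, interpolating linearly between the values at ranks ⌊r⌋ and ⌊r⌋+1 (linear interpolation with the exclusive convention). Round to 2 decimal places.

Sorted: 24, 52, 53, 79, 95, 104, 117, 132, 137, 236, 265, 272, 280, 307, 319.
n = 15.
P10: r = 1.6; ranks 1–2 are 24, 52; interpolating gives 40.8.
P90: r = 14.4; ranks 14–15 are 307, 319; interpolating gives 311.8.
Difference: 311.8 − 40.8 = 271.

271.00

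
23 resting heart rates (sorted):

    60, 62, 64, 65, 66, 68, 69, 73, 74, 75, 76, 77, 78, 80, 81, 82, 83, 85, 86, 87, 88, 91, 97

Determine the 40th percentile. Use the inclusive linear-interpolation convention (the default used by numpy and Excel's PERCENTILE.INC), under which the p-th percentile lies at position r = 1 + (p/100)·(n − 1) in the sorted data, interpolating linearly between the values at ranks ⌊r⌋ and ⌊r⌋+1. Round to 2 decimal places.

74.80

n = 23.
r = 1 + (40/100)·(23 − 1) = 1 + 8.8 = 9.8.
Rank 9 is 74 and rank 10 is 75.
Interpolate: 74 + 0.8·(75 − 74) = 74 + 0.8·1 = 74.8.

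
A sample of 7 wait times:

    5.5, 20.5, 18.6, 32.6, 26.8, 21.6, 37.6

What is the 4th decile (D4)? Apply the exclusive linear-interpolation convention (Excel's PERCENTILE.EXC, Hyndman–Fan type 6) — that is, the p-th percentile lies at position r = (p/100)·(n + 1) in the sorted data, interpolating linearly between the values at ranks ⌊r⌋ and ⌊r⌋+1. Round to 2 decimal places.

20.72

Sorted: 5.5, 18.6, 20.5, 21.6, 26.8, 32.6, 37.6.
n = 7.
r = (40/100)·(7 + 1) = 3.2.
Rank 3 is 20.5 and rank 4 is 21.6.
Interpolate: 20.5 + 0.2·(21.6 − 20.5) = 20.5 + 0.2·1.1 = 20.72.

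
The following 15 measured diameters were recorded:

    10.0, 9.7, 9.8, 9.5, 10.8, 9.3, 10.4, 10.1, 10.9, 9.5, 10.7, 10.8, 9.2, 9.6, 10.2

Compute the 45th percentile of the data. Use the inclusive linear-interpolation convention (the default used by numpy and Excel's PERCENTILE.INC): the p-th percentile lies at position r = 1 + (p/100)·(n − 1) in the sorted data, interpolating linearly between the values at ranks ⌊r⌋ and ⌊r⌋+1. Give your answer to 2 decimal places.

Sorted: 9.2, 9.3, 9.5, 9.5, 9.6, 9.7, 9.8, 10.0, 10.1, 10.2, 10.4, 10.7, 10.8, 10.8, 10.9.
n = 15.
r = 1 + (45/100)·(15 − 1) = 1 + 6.3 = 7.3.
Rank 7 is 9.8 and rank 8 is 10.0.
Interpolate: 9.8 + 0.3·(10.0 − 9.8) = 9.8 + 0.3·0.2 = 9.86.

9.86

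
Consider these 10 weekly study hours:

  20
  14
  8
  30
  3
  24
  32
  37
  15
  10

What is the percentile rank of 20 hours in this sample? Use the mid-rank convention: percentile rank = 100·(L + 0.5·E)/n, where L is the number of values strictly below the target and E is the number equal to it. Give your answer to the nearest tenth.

Sorted: 3, 8, 10, 14, 15, 20, 24, 30, 32, 37.
Count below 20: L = 5; count equal: E = 1; n = 10.
Percentile rank = 100·(5 + 0.5·1)/10 = 100·5.5/10 = 55.

55.0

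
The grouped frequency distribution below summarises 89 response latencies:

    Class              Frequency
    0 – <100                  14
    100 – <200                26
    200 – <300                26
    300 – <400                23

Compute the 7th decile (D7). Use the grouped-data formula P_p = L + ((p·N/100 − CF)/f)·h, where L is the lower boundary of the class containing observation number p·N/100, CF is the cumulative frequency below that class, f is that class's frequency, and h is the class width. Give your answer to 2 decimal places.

285.77

N = 89; target position k = 70/100 · 89 = 62.3.
Cumulative frequencies: 14, 40, 66, 89.
Observation 62.3 falls in the class 200 – <300.
L = 200, CF = 40, f = 26, h = 100.
P70 = 200 + ((62.3 − 40)/26)·100 = 200 + 85.7692 = 285.769.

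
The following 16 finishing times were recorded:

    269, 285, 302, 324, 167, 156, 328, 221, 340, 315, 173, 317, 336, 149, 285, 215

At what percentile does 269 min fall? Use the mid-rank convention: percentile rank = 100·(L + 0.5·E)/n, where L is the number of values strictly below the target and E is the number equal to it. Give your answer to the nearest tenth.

Sorted: 149, 156, 167, 173, 215, 221, 269, 285, 285, 302, 315, 317, 324, 328, 336, 340.
Count below 269: L = 6; count equal: E = 1; n = 16.
Percentile rank = 100·(6 + 0.5·1)/16 = 100·6.5/16 = 40.62.

40.6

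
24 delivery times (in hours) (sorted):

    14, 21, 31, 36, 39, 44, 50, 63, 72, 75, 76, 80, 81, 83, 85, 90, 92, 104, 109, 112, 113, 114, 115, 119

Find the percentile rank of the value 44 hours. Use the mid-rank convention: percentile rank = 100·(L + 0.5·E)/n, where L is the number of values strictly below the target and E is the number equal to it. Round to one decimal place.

22.9

Count below 44: L = 5; count equal: E = 1; n = 24.
Percentile rank = 100·(5 + 0.5·1)/24 = 100·5.5/24 = 22.92.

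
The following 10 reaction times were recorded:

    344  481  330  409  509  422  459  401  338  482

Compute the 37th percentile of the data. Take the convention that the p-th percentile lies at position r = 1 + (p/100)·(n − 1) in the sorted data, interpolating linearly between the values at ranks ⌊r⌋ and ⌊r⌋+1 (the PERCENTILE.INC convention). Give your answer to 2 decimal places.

Sorted: 330, 338, 344, 401, 409, 422, 459, 481, 482, 509.
n = 10.
r = 1 + (37/100)·(10 − 1) = 1 + 3.33 = 4.33.
Rank 4 is 401 and rank 5 is 409.
Interpolate: 401 + 0.33·(409 − 401) = 401 + 0.33·8 = 403.64.

403.64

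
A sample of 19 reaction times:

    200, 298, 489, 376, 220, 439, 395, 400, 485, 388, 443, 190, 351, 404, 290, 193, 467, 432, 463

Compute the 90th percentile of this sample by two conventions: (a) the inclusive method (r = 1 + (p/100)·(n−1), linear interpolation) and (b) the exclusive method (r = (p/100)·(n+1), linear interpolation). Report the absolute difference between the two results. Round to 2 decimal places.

14.40

Sorted: 190, 193, 200, 220, 290, 298, 351, 376, 388, 395, 400, 404, 432, 439, 443, 463, 467, 485, 489.
n = 19.
(a) r = 17.2; between ranks 17 (467) and 18 (485): 470.6.
(b) r = 18 → value at rank 18 = 485.
|470.6 − 485| = 14.4.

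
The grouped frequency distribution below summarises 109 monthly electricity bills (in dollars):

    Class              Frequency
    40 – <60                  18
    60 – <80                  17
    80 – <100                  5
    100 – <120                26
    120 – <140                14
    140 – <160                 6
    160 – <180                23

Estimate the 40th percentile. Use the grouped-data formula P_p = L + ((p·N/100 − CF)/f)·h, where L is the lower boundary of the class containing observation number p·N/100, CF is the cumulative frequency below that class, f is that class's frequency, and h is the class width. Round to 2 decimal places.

N = 109; target position k = 40/100 · 109 = 43.6.
Cumulative frequencies: 18, 35, 40, 66, 80, 86, 109.
Observation 43.6 falls in the class 100 – <120.
L = 100, CF = 40, f = 26, h = 20.
P40 = 100 + ((43.6 − 40)/26)·20 = 100 + 2.76923 = 102.769.

102.77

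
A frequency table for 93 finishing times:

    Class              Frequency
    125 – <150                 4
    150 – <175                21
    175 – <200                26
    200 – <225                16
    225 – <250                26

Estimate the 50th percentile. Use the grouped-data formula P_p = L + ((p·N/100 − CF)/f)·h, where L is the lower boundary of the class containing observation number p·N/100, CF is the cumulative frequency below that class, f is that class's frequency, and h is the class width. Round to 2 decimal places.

N = 93; target position k = 50/100 · 93 = 46.5.
Cumulative frequencies: 4, 25, 51, 67, 93.
Observation 46.5 falls in the class 175 – <200.
L = 175, CF = 25, f = 26, h = 25.
P50 = 175 + ((46.5 − 25)/26)·25 = 175 + 20.6731 = 195.673.

195.67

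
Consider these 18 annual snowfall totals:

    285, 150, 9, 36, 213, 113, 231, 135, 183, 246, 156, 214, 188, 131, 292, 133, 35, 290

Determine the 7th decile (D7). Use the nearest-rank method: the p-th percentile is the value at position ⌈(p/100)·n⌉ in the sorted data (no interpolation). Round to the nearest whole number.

Sorted: 9, 35, 36, 113, 131, 133, 135, 150, 156, 183, 188, 213, 214, 231, 246, 285, 290, 292.
n = 18.
Position = ⌈70/100 · 18⌉ = ⌈12.6⌉ = 13.
The value at rank 13 is 214.

214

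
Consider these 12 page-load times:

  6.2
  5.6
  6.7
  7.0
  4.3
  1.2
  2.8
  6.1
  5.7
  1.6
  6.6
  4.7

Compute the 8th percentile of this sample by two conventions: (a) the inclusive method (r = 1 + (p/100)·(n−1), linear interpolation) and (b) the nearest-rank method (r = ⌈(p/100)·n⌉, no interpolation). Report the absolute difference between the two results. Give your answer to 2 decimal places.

0.35

Sorted: 1.2, 1.6, 2.8, 4.3, 4.7, 5.6, 5.7, 6.1, 6.2, 6.6, 6.7, 7.0.
n = 12.
(a) r = 1.88; between ranks 1 (1.2) and 2 (1.6): 1.552.
(b) the nearest-rank method: rank 1 → 1.2.
|1.552 − 1.2| = 0.352.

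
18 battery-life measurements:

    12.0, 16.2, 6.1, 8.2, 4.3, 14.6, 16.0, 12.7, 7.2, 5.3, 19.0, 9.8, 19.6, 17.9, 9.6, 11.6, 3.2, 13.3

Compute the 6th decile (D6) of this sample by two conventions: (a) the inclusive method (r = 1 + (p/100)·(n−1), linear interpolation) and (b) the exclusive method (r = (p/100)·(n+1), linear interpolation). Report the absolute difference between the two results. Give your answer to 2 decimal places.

0.12

Sorted: 3.2, 4.3, 5.3, 6.1, 7.2, 8.2, 9.6, 9.8, 11.6, 12.0, 12.7, 13.3, 14.6, 16.0, 16.2, 17.9, 19.0, 19.6.
n = 18.
(a) r = 11.2; between ranks 11 (12.7) and 12 (13.3): 12.82.
(b) r = 11.4; between ranks 11 (12.7) and 12 (13.3): 12.94.
|12.82 − 12.94| = 0.12.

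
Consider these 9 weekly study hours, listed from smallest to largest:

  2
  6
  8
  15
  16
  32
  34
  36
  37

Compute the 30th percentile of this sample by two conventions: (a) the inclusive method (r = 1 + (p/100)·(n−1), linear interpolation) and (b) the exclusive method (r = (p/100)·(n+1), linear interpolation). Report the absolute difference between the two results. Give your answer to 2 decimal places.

n = 9.
(a) r = 3.4; between ranks 3 (8) and 4 (15): 10.8.
(b) r = 3 → value at rank 3 = 8.
|10.8 − 8| = 2.8.

2.80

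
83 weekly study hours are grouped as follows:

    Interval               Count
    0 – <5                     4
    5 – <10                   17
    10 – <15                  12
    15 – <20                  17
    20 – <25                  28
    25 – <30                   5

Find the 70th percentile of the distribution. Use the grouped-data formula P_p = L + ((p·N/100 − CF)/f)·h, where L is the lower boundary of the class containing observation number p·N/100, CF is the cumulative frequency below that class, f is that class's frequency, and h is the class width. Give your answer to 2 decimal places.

21.45

N = 83; target position k = 70/100 · 83 = 58.1.
Cumulative frequencies: 4, 21, 33, 50, 78, 83.
Observation 58.1 falls in the class 20 – <25.
L = 20, CF = 50, f = 28, h = 5.
P70 = 20 + ((58.1 − 50)/28)·5 = 20 + 1.44643 = 21.4464.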